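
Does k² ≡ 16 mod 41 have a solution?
By Euler's criterion: 16^{20} ≡ 1 mod 41. Since this equals 1, 16 is a QR.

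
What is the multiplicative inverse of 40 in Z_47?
Since 47 is prime, by Fermat 40^(-1) ≡ 40^{45} ≡ 20 mod 47. Verify: 40 × 20 = 800 ≡ 1 mod 47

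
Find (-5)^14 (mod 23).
By repeated squaring (mod 23): (-5)^{1}≡18, (-5)^{2}≡2, (-5)^{4}≡4, (-5)^{8}≡16. Then (-5)^{14} = (-5)^{8+4+2} ≡ 16 × 4 × 2 ≡ 13 (mod 23)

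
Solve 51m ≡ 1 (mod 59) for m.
Since 59 is prime, by Fermat 51^(-1) ≡ 51^{57} ≡ 22 (mod 59). Verify: 51 × 22 = 1122 ≡ 1 (mod 59)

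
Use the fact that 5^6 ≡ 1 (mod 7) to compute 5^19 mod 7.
By Fermat: 5^{6} ≡ 1 (mod 7). 19 = 3×6 + 1. So 5^{19} ≡ 5^{1} ≡ 5 (mod 7)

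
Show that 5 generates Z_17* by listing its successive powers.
5^1, 5^2, ..., 5^{16} mod 17: [5, 8, 6, 13, 14, 2, 10, 16, 12, 9, 11, 4, 3, 15, 7, 1]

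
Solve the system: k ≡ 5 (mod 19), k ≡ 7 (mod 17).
M = 19 × 17 = 323. M₁ = 17, y₁ ≡ 9 (mod 19). M₂ = 19, y₂ ≡ 9 (mod 17). k = 5×17×9 + 7×19×9 ≡ 24 (mod 323)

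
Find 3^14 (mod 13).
Using Fermat: 3^{12} ≡ 1 (mod 13). 14 ≡ 2 (mod 12). So 3^{14} ≡ 3^{2} ≡ 9 (mod 13)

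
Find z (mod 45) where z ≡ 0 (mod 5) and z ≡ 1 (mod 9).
M = 5 × 9 = 45. M₁ = 9, y₁ ≡ 4 (mod 5). M₂ = 5, y₂ ≡ 2 (mod 9). z = 0×9×4 + 1×5×2 ≡ 10 (mod 45)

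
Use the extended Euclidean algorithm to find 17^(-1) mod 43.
Extended GCD: 17(-5) + 43(2) = 1. So 17^(-1) ≡ -5 ≡ 38 mod 43. Verify: 17 × 38 = 646 ≡ 1 mod 43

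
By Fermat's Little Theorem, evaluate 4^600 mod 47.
By Fermat: 4^{46} ≡ 1 mod 47. 600 ≡ 2 mod 46. So 4^{600} ≡ 4^{2} ≡ 16 mod 47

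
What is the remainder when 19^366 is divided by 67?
Using Fermat: 19^{66} ≡ 1 (mod 67). 366 ≡ 36 (mod 66). So 19^{366} ≡ 19^{36} ≡ 25 (mod 67)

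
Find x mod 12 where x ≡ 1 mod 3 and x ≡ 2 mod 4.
M = 3 × 4 = 12. M₁ = 4, y₁ ≡ 1 mod 3. M₂ = 3, y₂ ≡ 3 mod 4. x = 1×4×1 + 2×3×3 ≡ 10 mod 12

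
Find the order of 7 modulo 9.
Powers of 7 mod 9: 7^1≡7, 7^2≡4, 7^3≡1. ord_9(7) = 3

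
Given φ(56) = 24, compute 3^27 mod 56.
By Euler: 3^{24} ≡ 1 mod 56 since gcd(3, 56) = 1. 27 = 1×24 + 3. So 3^{27} ≡ 3^{3} ≡ 27 mod 56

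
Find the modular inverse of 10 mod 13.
Since 13 is prime, by Fermat 10^(-1) ≡ 10^{11} ≡ 4 mod 13. Verify: 10 × 4 = 40 ≡ 1 mod 13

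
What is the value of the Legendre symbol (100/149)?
(100/149) = 100^{74} mod 149 = 1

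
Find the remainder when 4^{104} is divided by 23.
By Fermat: 4^{22} ≡ 1 (mod 23). 104 = 4×22 + 16. So 4^{104} ≡ 4^{16} ≡ 12 (mod 23)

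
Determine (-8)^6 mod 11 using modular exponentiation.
By repeated squaring (mod 11): (-8)^{1}≡3, (-8)^{2}≡9, (-8)^{4}≡4. Then (-8)^{6} = (-8)^{4+2} ≡ 4 × 9 ≡ 3 (mod 11)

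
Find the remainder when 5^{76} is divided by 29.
By Fermat: 5^{28} ≡ 1 mod 29. 76 = 2×28 + 20. So 5^{76} ≡ 5^{20} ≡ 23 mod 29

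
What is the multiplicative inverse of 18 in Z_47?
Since 47 is prime, by Fermat 18^(-1) ≡ 18^{45} ≡ 34 (mod 47). Verify: 18 × 34 = 612 ≡ 1 (mod 47)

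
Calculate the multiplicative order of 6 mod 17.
Powers of 6 mod 17: 6^1≡6, 6^2≡2, 6^3≡12, 6^4≡4, 6^5≡7, 6^6≡8, 6^7≡14, 6^8≡16, 6^9≡11, 6^10≡15, 6^11≡5, 6^12≡13, 6^13≡10, 6^14≡9, 6^15≡3, 6^16≡1. Order = 16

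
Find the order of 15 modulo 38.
Powers of 15 mod 38: 15^1≡15, 15^2≡35, 15^3≡31, 15^4≡9, 15^5≡21, 15^6≡11, 15^7≡13, 15^8≡5, 15^9≡37, 15^10≡23, 15^11≡3, 15^12≡7, 15^13≡29, 15^14≡17, 15^15≡27, 15^16≡25, 15^17≡33, 15^18≡1. So the order of 15 is 18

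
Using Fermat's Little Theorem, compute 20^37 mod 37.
By Fermat: 20^{36} ≡ 1 mod 37. So 20^{37} = 20^{36} · 20^{1} ≡ 20^{1} ≡ 20 mod 37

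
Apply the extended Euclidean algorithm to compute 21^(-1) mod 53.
Extended GCD: 21(-5) + 53(2) = 1. So 21^(-1) ≡ -5 ≡ 48 (mod 53). Verify: 21 × 48 = 1008 ≡ 1 (mod 53)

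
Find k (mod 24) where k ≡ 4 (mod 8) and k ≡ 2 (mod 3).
M = 8 × 3 = 24. M₁ = 3, y₁ ≡ 3 (mod 8). M₂ = 8, y₂ ≡ 2 (mod 3). k = 4×3×3 + 2×8×2 ≡ 20 (mod 24)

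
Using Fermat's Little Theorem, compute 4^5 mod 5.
By Fermat: 4^{4} ≡ 1 (mod 5). So 4^{5} = 4^{4} · 4^{1} ≡ 4^{1} ≡ 4 (mod 5)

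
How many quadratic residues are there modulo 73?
For prime 73, there are (p-1)/2 = (73-1)/2 = 36 quadratic residues (excluding 0).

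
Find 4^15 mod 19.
By repeated squaring mod 19: 4^{1}≡4, 4^{2}≡16, 4^{4}≡9, 4^{8}≡5. Then 4^{15} = 4^{8+4+2+1} ≡ 5 × 9 × 16 × 4 ≡ 11 mod 19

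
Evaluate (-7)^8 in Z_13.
By repeated squaring mod 13: (-7)^{1}≡6, (-7)^{2}≡10, (-7)^{4}≡9, (-7)^{8}≡3. So (-7)^{8} ≡ 3 mod 13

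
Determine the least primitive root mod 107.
g = 2. Powers: [2, 4, 8, 16, 32, 64, 21, 42, 84, ...] generates all 106 non-zero residues.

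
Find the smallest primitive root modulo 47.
g = 5. For each prime q|46: 5^{23}≡46, 5^{2}≡25, none ≡ 1, so ord_47(5) = 46 and 5 is a primitive root.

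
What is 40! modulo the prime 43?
(42)! = (40)! × (41) × (42) ≡ -1 mod 43. So (40)! ≡ -1 × [(42)(41)]^(-1) ≡ 21 mod 43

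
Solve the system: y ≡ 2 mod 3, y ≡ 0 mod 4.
M = 3 × 4 = 12. M₁ = 4, y₁ ≡ 1 mod 3. M₂ = 3, y₂ ≡ 3 mod 4. y = 2×4×1 + 0×3×3 ≡ 8 mod 12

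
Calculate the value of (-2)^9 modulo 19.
By repeated squaring mod 19: (-2)^{1}≡17, (-2)^{2}≡4, (-2)^{4}≡16, (-2)^{8}≡9. Then (-2)^{9} = (-2)^{8+1} ≡ 9 × 17 ≡ 1 mod 19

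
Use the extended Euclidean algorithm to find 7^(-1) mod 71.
Extended GCD: 7(-10) + 71(1) = 1. So 7^(-1) ≡ -10 ≡ 61 (mod 71). Verify: 7 × 61 = 427 ≡ 1 (mod 71)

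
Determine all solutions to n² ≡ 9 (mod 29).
The square roots of 9 mod 29 are 26 and 3. Verify: 26² = 676 ≡ 9 (mod 29)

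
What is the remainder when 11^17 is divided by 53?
By repeated squaring (mod 53): 11^{1}≡11, 11^{2}≡15, 11^{4}≡13, 11^{8}≡10, 11^{16}≡47. Then 11^{17} = 11^{16+1} ≡ 47 × 11 ≡ 40 (mod 53)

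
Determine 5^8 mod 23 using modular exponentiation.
By repeated squaring (mod 23): 5^{1}≡5, 5^{2}≡2, 5^{4}≡4, 5^{8}≡16. So 5^{8} ≡ 16 (mod 23)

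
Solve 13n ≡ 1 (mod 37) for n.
Since 37 is prime, by Fermat 13^(-1) ≡ 13^{35} ≡ 20 (mod 37). Verify: 13 × 20 = 260 ≡ 1 (mod 37)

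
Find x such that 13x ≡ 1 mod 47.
Since 47 is prime, by Fermat 13^(-1) ≡ 13^{45} ≡ 29 mod 47. Verify: 13 × 29 = 377 ≡ 1 mod 47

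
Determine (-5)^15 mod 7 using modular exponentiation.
Using Fermat: (-5)^{6} ≡ 1 (mod 7). 15 ≡ 3 (mod 6). So (-5)^{15} ≡ (-5)^{3} ≡ 1 (mod 7)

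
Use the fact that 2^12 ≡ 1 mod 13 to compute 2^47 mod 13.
By Fermat: 2^{12} ≡ 1 mod 13. 47 = 3×12 + 11. So 2^{47} ≡ 2^{11} ≡ 7 mod 13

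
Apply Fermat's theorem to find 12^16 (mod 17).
By Fermat's Little Theorem, 12^{16} ≡ 1 (mod 17) since 17 is prime and gcd(12, 17) = 1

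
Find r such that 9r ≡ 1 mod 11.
Since 11 is prime, by Fermat 9^(-1) ≡ 9^{9} ≡ 5 mod 11. Verify: 9 × 5 = 45 ≡ 1 mod 11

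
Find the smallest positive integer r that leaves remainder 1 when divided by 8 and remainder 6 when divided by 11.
M = 8 × 11 = 88. M₁ = 11, y₁ ≡ 3 (mod 8). M₂ = 8, y₂ ≡ 7 (mod 11). r = 1×11×3 + 6×8×7 ≡ 17 (mod 88)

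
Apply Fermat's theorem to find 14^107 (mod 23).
By Fermat: 14^{22} ≡ 1 (mod 23). 107 = 4×22 + 19. So 14^{107} ≡ 14^{19} ≡ 10 (mod 23)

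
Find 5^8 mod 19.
By repeated squaring mod 19: 5^{1}≡5, 5^{2}≡6, 5^{4}≡17, 5^{8}≡4. So 5^{8} ≡ 4 mod 19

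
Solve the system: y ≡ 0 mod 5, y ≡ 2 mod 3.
M = 5 × 3 = 15. M₁ = 3, y₁ ≡ 2 mod 5. M₂ = 5, y₂ ≡ 2 mod 3. y = 0×3×2 + 2×5×2 ≡ 5 mod 15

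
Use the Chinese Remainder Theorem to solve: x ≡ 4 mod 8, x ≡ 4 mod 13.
M = 8 × 13 = 104. M₁ = 13, y₁ ≡ 5 mod 8. M₂ = 8, y₂ ≡ 5 mod 13. x = 4×13×5 + 4×8×5 ≡ 4 mod 104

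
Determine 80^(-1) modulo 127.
Since 127 is prime, by Fermat 80^(-1) ≡ 80^{125} ≡ 27 (mod 127). Verify: 80 × 27 = 2160 ≡ 1 (mod 127)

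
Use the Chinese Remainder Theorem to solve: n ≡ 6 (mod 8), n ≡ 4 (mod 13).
M = 8 × 13 = 104. M₁ = 13, y₁ ≡ 5 (mod 8). M₂ = 8, y₂ ≡ 5 (mod 13). n = 6×13×5 + 4×8×5 ≡ 30 (mod 104)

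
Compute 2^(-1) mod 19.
Since 19 is prime, by Fermat 2^(-1) ≡ 2^{17} ≡ 10 mod 19. Verify: 2 × 10 = 20 ≡ 1 mod 19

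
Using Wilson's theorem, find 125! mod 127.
(126)! = (125)! × (126) ≡ -1 mod 127. So (125)! ≡ -1 × (126)^(-1) ≡ (-1)×(-1) = 1 mod 127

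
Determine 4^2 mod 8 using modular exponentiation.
4^{2} = 16 ≡ 0 (mod 8)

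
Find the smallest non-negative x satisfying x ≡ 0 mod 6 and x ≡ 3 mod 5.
M = 6 × 5 = 30. M₁ = 5, y₁ ≡ 5 mod 6. M₂ = 6, y₂ ≡ 1 mod 5. x = 0×5×5 + 3×6×1 ≡ 18 mod 30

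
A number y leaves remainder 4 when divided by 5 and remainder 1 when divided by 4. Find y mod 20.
M = 5 × 4 = 20. M₁ = 4, y₁ ≡ 4 mod 5. M₂ = 5, y₂ ≡ 1 mod 4. y = 4×4×4 + 1×5×1 ≡ 9 mod 20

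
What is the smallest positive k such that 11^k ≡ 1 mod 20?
Powers of 11 mod 20: 11^1≡11, 11^2≡1. Order = 2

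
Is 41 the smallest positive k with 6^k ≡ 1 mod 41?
Powers of 6 mod 41: 6^1≡6, 6^2≡36, 6^3≡11, 6^4≡25, 6^5≡27, 6^6≡39, 6^7≡29, 6^8≡10, 6^9≡19, 6^10≡32, 6^11≡28, 6^12≡4, 6^13≡24, 6^14≡21, 6^15≡3, 6^16≡18, 6^17≡26, 6^18≡33, 6^19≡34, 6^20≡40, 6^21≡35, 6^22≡5, 6^23≡30, 6^24≡16, 6^25≡14, 6^26≡2, 6^27≡12, 6^28≡31, 6^29≡22, 6^30≡9, 6^31≡13, 6^32≡37, 6^33≡17, 6^34≡20, 6^35≡38, 6^36≡23, 6^37≡15, 6^38≡8, 6^39≡7, 6^40≡1. Already 6^40≡1, so the order is 40 < 41. No, the actual order is 40.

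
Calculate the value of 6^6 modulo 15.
By repeated squaring mod 15: 6^{1}≡6, 6^{2}≡6, 6^{4}≡6. Then 6^{6} = 6^{4+2} ≡ 6 × 6 ≡ 6 mod 15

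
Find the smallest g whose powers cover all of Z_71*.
g = 7. Powers: [7, 49, 59, 58, 51, 2, 14, 27, 47, ...] generates all 70 non-zero residues.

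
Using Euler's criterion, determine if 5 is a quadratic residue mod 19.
By Euler's criterion: 5^{9} ≡ 1 mod 19. Since this equals 1, 5 is a QR.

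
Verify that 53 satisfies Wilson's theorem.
(52)! mod 53 = 52. Since this equals -1 mod 53, Wilson confirms 53 is prime.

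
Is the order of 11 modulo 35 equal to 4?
Powers of 11 mod 35: 11^1≡11, 11^2≡16, 11^3≡1. Already 11^3≡1, so the order is 3 < 4. No, the actual order is 3.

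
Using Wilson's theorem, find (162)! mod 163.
By Wilson's theorem, (162)! ≡ -1 ≡ 162 (mod 163)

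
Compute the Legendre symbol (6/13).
(6/13) = 6^{6} mod 13 = -1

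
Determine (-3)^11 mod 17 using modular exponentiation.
By repeated squaring mod 17: (-3)^{1}≡14, (-3)^{2}≡9, (-3)^{4}≡13, (-3)^{8}≡16. Then (-3)^{11} = (-3)^{8+2+1} ≡ 16 × 9 × 14 ≡ 10 mod 17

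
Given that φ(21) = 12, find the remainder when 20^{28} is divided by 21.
By Euler: 20^{12} ≡ 1 mod 21 since gcd(20, 21) = 1. 28 = 2×12 + 4. So 20^{28} ≡ 20^{4} ≡ 1 mod 21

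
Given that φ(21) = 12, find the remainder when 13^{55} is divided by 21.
By Euler: 13^{12} ≡ 1 mod 21 since gcd(13, 21) = 1. 55 = 4×12 + 7. So 13^{55} ≡ 13^{7} ≡ 13 mod 21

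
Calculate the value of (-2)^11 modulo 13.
By repeated squaring (mod 13): (-2)^{1}≡11, (-2)^{2}≡4, (-2)^{4}≡3, (-2)^{8}≡9. Then (-2)^{11} = (-2)^{8+2+1} ≡ 9 × 4 × 11 ≡ 6 (mod 13)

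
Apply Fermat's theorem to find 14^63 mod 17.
By Fermat: 14^{16} ≡ 1 mod 17. 63 = 3×16 + 15. So 14^{63} ≡ 14^{15} ≡ 11 mod 17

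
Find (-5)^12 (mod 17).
By repeated squaring (mod 17): (-5)^{1}≡12, (-5)^{2}≡8, (-5)^{4}≡13, (-5)^{8}≡16. Then (-5)^{12} = (-5)^{8+4} ≡ 16 × 13 ≡ 4 (mod 17)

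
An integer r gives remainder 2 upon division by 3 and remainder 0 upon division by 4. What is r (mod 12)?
M = 3 × 4 = 12. M₁ = 4, y₁ ≡ 1 (mod 3). M₂ = 3, y₂ ≡ 3 (mod 4). r = 2×4×1 + 0×3×3 ≡ 8 (mod 12)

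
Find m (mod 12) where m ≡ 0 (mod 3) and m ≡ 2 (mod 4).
M = 3 × 4 = 12. M₁ = 4, y₁ ≡ 1 (mod 3). M₂ = 3, y₂ ≡ 3 (mod 4). m = 0×4×1 + 2×3×3 ≡ 6 (mod 12)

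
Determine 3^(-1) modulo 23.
Since 23 is prime, by Fermat 3^(-1) ≡ 3^{21} ≡ 8 mod 23. Verify: 3 × 8 = 24 ≡ 1 mod 23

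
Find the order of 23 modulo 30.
Powers of 23 mod 30: 23^1≡23, 23^2≡19, 23^3≡17, 23^4≡1. So the order of 23 is 4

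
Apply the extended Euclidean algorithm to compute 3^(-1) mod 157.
Extended GCD: 3(-52) + 157(1) = 1. So 3^(-1) ≡ -52 ≡ 105 mod 157. Verify: 3 × 105 = 315 ≡ 1 mod 157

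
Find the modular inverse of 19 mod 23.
Since 23 is prime, by Fermat 19^(-1) ≡ 19^{21} ≡ 17 mod 23. Verify: 19 × 17 = 323 ≡ 1 mod 23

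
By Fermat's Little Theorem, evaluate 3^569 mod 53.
By Fermat: 3^{52} ≡ 1 mod 53. 569 ≡ 49 mod 52. So 3^{569} ≡ 3^{49} ≡ 2 mod 53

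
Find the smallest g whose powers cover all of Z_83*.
g = 2. Powers: [2, 4, 8, 16, 32, 64, 45, 7, 14, ...] generates all 82 non-zero residues.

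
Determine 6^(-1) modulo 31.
Since 31 is prime, by Fermat 6^(-1) ≡ 6^{29} ≡ 26 mod 31. Verify: 6 × 26 = 156 ≡ 1 mod 31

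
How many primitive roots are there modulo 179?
Number of primitive roots mod 179 = φ(p-1) = φ(178) = 88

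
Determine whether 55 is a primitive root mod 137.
ord_137(55) divides 136. For each prime q|136: 55^{68}≡136, 55^{8}≡119, none ≡ 1. So 55 has order 136 and is a primitive root mod 137.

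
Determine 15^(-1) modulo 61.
Since 61 is prime, by Fermat 15^(-1) ≡ 15^{59} ≡ 57 mod 61. Verify: 15 × 57 = 855 ≡ 1 mod 61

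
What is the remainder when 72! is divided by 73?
By Wilson's theorem, (72)! ≡ -1 ≡ 72 mod 73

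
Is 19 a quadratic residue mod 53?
By Euler's criterion: 19^{26} ≡ 52 (mod 53). Since this equals -1 (≡ 52), 19 is not a QR.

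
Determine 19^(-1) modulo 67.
Since 67 is prime, by Fermat 19^(-1) ≡ 19^{65} ≡ 60 mod 67. Verify: 19 × 60 = 1140 ≡ 1 mod 67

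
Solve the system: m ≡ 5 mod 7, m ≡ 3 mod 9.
M = 7 × 9 = 63. M₁ = 9, y₁ ≡ 4 mod 7. M₂ = 7, y₂ ≡ 4 mod 9. m = 5×9×4 + 3×7×4 ≡ 12 mod 63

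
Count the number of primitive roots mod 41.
There are φ(41-1) = φ(40) = 16 primitive roots modulo 41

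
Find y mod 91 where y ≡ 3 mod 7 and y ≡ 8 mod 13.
M = 7 × 13 = 91. M₁ = 13, y₁ ≡ 6 mod 7. M₂ = 7, y₂ ≡ 2 mod 13. y = 3×13×6 + 8×7×2 ≡ 73 mod 91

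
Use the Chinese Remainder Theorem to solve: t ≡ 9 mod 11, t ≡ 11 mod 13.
M = 11 × 13 = 143. M₁ = 13, y₁ ≡ 6 mod 11. M₂ = 11, y₂ ≡ 6 mod 13. t = 9×13×6 + 11×11×6 ≡ 141 mod 143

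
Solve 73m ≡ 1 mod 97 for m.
Since 97 is prime, by Fermat 73^(-1) ≡ 73^{95} ≡ 4 mod 97. Verify: 73 × 4 = 292 ≡ 1 mod 97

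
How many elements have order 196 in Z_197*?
A prime p has φ(p-1) primitive roots; here φ(196) = 84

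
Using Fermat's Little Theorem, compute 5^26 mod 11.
By Fermat: 5^{10} ≡ 1 mod 11. 26 = 2×10 + 6. So 5^{26} ≡ 5^{6} ≡ 5 mod 11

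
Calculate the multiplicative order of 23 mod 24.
Powers of 23 mod 24: 23^1≡23, 23^2≡1. Order = 2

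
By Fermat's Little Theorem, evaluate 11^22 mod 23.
By Fermat's Little Theorem, 11^{22} ≡ 1 (mod 23) since 23 is prime and gcd(11, 23) = 1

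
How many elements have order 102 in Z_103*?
Number of primitive roots mod 103 = φ(p-1) = φ(102) = 32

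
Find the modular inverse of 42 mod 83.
Since 83 is prime, by Fermat 42^(-1) ≡ 42^{81} ≡ 2 mod 83. Verify: 42 × 2 = 84 ≡ 1 mod 83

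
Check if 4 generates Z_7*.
4^{3} ≡ 1 (mod 7) and 3 < 6, so ord_7(4) = 3 ≠ 6 and 4 is not a primitive root.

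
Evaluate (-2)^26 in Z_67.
By repeated squaring (mod 67): (-2)^{1}≡65, (-2)^{2}≡4, (-2)^{4}≡16, (-2)^{8}≡55, (-2)^{16}≡10. Then (-2)^{26} = (-2)^{16+8+2} ≡ 10 × 55 × 4 ≡ 56 (mod 67)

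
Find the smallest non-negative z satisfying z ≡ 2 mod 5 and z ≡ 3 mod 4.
M = 5 × 4 = 20. M₁ = 4, y₁ ≡ 4 mod 5. M₂ = 5, y₂ ≡ 1 mod 4. z = 2×4×4 + 3×5×1 ≡ 7 mod 20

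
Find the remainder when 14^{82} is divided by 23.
By Fermat: 14^{22} ≡ 1 (mod 23). 82 = 3×22 + 16. So 14^{82} ≡ 14^{16} ≡ 8 (mod 23)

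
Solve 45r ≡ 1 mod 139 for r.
Since 139 is prime, by Fermat 45^(-1) ≡ 45^{137} ≡ 34 mod 139. Verify: 45 × 34 = 1530 ≡ 1 mod 139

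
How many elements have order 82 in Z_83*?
A prime p has φ(p-1) primitive roots; here φ(82) = 40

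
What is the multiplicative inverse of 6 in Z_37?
Since 37 is prime, by Fermat 6^(-1) ≡ 6^{35} ≡ 31 mod 37. Verify: 6 × 31 = 186 ≡ 1 mod 37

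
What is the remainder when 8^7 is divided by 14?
By repeated squaring mod 14: 8^{1}≡8, 8^{2}≡8, 8^{4}≡8. Then 8^{7} = 8^{4+2+1} ≡ 8 × 8 × 8 ≡ 8 mod 14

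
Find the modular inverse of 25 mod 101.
Since 101 is prime, by Fermat 25^(-1) ≡ 25^{99} ≡ 97 (mod 101). Verify: 25 × 97 = 2425 ≡ 1 (mod 101)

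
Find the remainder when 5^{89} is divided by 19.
By Fermat: 5^{18} ≡ 1 mod 19. 89 = 4×18 + 17. So 5^{89} ≡ 5^{17} ≡ 4 mod 19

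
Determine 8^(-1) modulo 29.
Since 29 is prime, by Fermat 8^(-1) ≡ 8^{27} ≡ 11 (mod 29). Verify: 8 × 11 = 88 ≡ 1 (mod 29)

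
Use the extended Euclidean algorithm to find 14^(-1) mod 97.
Extended GCD: 14(7) + 97(-1) = 1. So 14^(-1) ≡ 7 (mod 97). Verify: 14 × 7 = 98 ≡ 1 (mod 97)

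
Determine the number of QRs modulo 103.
For prime 103, there are (p-1)/2 = (103-1)/2 = 51 quadratic residues (excluding 0).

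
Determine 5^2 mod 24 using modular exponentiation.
5^{2} = 25 ≡ 1 mod 24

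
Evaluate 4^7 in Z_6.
By repeated squaring (mod 6): 4^{1}≡4, 4^{2}≡4, 4^{4}≡4. Then 4^{7} = 4^{4+2+1} ≡ 4 × 4 × 4 ≡ 4 (mod 6)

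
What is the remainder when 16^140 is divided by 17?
Using Fermat: 16^{16} ≡ 1 (mod 17). 140 ≡ 12 (mod 16). So 16^{140} ≡ 16^{12} ≡ 1 (mod 17)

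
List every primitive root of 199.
There are φ(198) = 60 primitive roots mod 199: {3, 6, 15, 22, 30, 34, 38, 39, 41, 44, 48, 54, 68, 69, 71, 73, 75, 77, 84, 87, 95, 97, 99, 105, 108, 110, 113, 118, 119, 120, 127, 129, 133, 134, 142, 143, 146, 148, 149, 150, 152, 153, 154, 163, 164, 166, 167, 168, 170, 173, 176, 179, 183, 185, 186, 189, 190, 192, 195, 197}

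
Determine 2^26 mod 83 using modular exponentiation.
By repeated squaring mod 83: 2^{1}≡2, 2^{2}≡4, 2^{4}≡16, 2^{8}≡7, 2^{16}≡49. Then 2^{26} = 2^{16+8+2} ≡ 49 × 7 × 4 ≡ 44 mod 83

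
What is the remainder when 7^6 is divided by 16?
By repeated squaring (mod 16): 7^{1}≡7, 7^{2}≡1, 7^{4}≡1. Then 7^{6} = 7^{4+2} ≡ 1 × 1 ≡ 1 (mod 16)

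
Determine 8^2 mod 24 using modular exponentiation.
8^{2} = 64 ≡ 16 mod 24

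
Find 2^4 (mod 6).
2^{4} = 16 ≡ 4 (mod 6)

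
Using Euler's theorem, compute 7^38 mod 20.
By Euler: 7^{8} ≡ 1 mod 20 since gcd(7, 20) = 1. 38 = 4×8 + 6. So 7^{38} ≡ 7^{6} ≡ 9 mod 20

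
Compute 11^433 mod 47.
Using Fermat: 11^{46} ≡ 1 mod 47. 433 ≡ 19 mod 46. So 11^{433} ≡ 11^{19} ≡ 45 mod 47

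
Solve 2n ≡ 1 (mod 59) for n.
Since 59 is prime, by Fermat 2^(-1) ≡ 2^{57} ≡ 30 (mod 59). Verify: 2 × 30 = 60 ≡ 1 (mod 59)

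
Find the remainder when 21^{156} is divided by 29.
By Fermat: 21^{28} ≡ 1 mod 29. 156 = 5×28 + 16. So 21^{156} ≡ 21^{16} ≡ 23 mod 29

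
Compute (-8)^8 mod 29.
By repeated squaring (mod 29): (-8)^{1}≡21, (-8)^{2}≡6, (-8)^{4}≡7, (-8)^{8}≡20. So (-8)^{8} ≡ 20 (mod 29)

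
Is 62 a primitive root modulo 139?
62^{46} ≡ 1 mod 139 and 46 < 138, so ord_139(62) = 46 ≠ 138 and 62 is not a primitive root.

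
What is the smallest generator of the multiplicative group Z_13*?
g = 2. Powers: [2, 4, 8, 3, 6, 12, 11, 9, ...] generates all 12 non-zero residues.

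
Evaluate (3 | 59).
(3/59) = 3^{29} mod 59 = 1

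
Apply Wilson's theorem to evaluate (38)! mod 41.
(40)! = (38)! × (39) × (40) ≡ -1 mod 41. So (38)! ≡ -1 × [(40)(39)]^(-1) ≡ 20 mod 41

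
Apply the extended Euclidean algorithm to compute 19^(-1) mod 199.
Extended GCD: 19(21) + 199(-2) = 1. So 19^(-1) ≡ 21 mod 199. Verify: 19 × 21 = 399 ≡ 1 mod 199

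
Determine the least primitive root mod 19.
g = 2. For each prime q|18: 2^{9}≡18, 2^{6}≡7, none ≡ 1, so ord_19(2) = 18 and 2 is a primitive root.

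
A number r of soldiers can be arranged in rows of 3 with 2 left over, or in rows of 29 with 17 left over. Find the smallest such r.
M = 3 × 29 = 87. M₁ = 29, y₁ ≡ 2 (mod 3). M₂ = 3, y₂ ≡ 10 (mod 29). r = 2×29×2 + 17×3×10 ≡ 17 (mod 87)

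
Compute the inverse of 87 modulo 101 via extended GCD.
Extended GCD: 87(36) + 101(-31) = 1. So 87^(-1) ≡ 36 (mod 101). Verify: 87 × 36 = 3132 ≡ 1 (mod 101)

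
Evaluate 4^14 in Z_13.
Using Fermat: 4^{12} ≡ 1 mod 13. 14 ≡ 2 mod 12. So 4^{14} ≡ 4^{2} ≡ 3 mod 13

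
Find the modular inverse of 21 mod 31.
Since 31 is prime, by Fermat 21^(-1) ≡ 21^{29} ≡ 3 (mod 31). Verify: 21 × 3 = 63 ≡ 1 (mod 31)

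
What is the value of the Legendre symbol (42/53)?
(42/53) = 42^{26} mod 53 = 1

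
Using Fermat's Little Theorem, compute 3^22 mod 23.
By Fermat's Little Theorem, 3^{22} ≡ 1 (mod 23) since 23 is prime and gcd(3, 23) = 1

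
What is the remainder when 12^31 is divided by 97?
By repeated squaring (mod 97): 12^{1}≡12, 12^{2}≡47, 12^{4}≡75, 12^{8}≡96, 12^{16}≡1. Then 12^{31} = 12^{16+8+4+2+1} ≡ 1 × 96 × 75 × 47 × 12 ≡ 89 (mod 97)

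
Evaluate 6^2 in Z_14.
6^{2} = 36 ≡ 8 mod 14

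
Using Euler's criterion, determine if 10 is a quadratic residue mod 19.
By Euler's criterion: 10^{9} ≡ 18 (mod 19). Since this equals -1 (≡ 18), 10 is not a QR.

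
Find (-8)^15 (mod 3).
Using Fermat: (-8)^{2} ≡ 1 (mod 3). 15 ≡ 1 (mod 2). So (-8)^{15} ≡ (-8)^{1} ≡ 1 (mod 3)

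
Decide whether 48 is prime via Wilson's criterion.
(47)! mod 48 = 0. Since 0 ≢ -1 mod 48, 48 is not prime.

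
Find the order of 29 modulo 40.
Powers of 29 mod 40: 29^1≡29, 29^2≡1. ord_40(29) = 2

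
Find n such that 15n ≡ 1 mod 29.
Since 29 is prime, by Fermat 15^(-1) ≡ 15^{27} ≡ 2 mod 29. Verify: 15 × 2 = 30 ≡ 1 mod 29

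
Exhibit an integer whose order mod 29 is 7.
7 has order 7 mod 29 since 7^{7} ≡ 1 mod 29 and no smaller power works.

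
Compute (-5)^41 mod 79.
By repeated squaring mod 79: (-5)^{1}≡74, (-5)^{2}≡25, (-5)^{4}≡72, (-5)^{8}≡49, (-5)^{16}≡31, (-5)^{32}≡13. Then (-5)^{41} = (-5)^{32+8+1} ≡ 13 × 49 × 74 ≡ 54 mod 79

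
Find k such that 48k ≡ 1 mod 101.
Since 101 is prime, by Fermat 48^(-1) ≡ 48^{99} ≡ 40 mod 101. Verify: 48 × 40 = 1920 ≡ 1 mod 101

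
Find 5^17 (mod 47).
By repeated squaring (mod 47): 5^{1}≡5, 5^{2}≡25, 5^{4}≡14, 5^{8}≡8, 5^{16}≡17. Then 5^{17} = 5^{16+1} ≡ 17 × 5 ≡ 38 (mod 47)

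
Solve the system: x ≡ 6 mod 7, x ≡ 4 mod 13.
M = 7 × 13 = 91. M₁ = 13, y₁ ≡ 6 mod 7. M₂ = 7, y₂ ≡ 2 mod 13. x = 6×13×6 + 4×7×2 ≡ 69 mod 91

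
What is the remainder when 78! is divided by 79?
By Wilson's theorem, (78)! ≡ -1 ≡ 78 (mod 79)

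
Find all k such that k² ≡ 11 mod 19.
The square roots of 11 mod 19 are 7 and 12. Verify: 7² = 49 ≡ 11 mod 19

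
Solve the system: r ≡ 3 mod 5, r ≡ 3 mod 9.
M = 5 × 9 = 45. M₁ = 9, y₁ ≡ 4 mod 5. M₂ = 5, y₂ ≡ 2 mod 9. r = 3×9×4 + 3×5×2 ≡ 3 mod 45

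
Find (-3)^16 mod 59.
By repeated squaring mod 59: (-3)^{1}≡56, (-3)^{2}≡9, (-3)^{4}≡22, (-3)^{8}≡12, (-3)^{16}≡26. So (-3)^{16} ≡ 26 mod 59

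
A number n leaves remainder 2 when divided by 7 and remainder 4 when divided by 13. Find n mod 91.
M = 7 × 13 = 91. M₁ = 13, y₁ ≡ 6 mod 7. M₂ = 7, y₂ ≡ 2 mod 13. n = 2×13×6 + 4×7×2 ≡ 30 mod 91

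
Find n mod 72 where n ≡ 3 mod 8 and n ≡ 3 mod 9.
M = 8 × 9 = 72. M₁ = 9, y₁ ≡ 1 mod 8. M₂ = 8, y₂ ≡ 8 mod 9. n = 3×9×1 + 3×8×8 ≡ 3 mod 72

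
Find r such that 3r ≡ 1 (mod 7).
Since 7 is prime, by Fermat 3^(-1) ≡ 3^{5} ≡ 5 (mod 7). Verify: 3 × 5 = 15 ≡ 1 (mod 7)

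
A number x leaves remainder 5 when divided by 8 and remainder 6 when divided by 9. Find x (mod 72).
M = 8 × 9 = 72. M₁ = 9, y₁ ≡ 1 (mod 8). M₂ = 8, y₂ ≡ 8 (mod 9). x = 5×9×1 + 6×8×8 ≡ 69 (mod 72)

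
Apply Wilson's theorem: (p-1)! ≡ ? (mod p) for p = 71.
By Wilson's theorem, (70)! ≡ -1 ≡ 70 mod 71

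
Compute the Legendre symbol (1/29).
(1/29) = 1^{14} mod 29 = 1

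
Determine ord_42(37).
Powers of 37 mod 42: 37^1≡37, 37^2≡25, 37^3≡1. Order = 3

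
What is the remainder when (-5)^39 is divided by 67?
By repeated squaring mod 67: (-5)^{1}≡62, (-5)^{2}≡25, (-5)^{4}≡22, (-5)^{8}≡15, (-5)^{16}≡24, (-5)^{32}≡40. Then (-5)^{39} = (-5)^{32+4+2+1} ≡ 40 × 22 × 25 × 62 ≡ 14 mod 67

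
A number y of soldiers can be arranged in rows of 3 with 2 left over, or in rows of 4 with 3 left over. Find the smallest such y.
M = 3 × 4 = 12. M₁ = 4, y₁ ≡ 1 mod 3. M₂ = 3, y₂ ≡ 3 mod 4. y = 2×4×1 + 3×3×3 ≡ 11 mod 12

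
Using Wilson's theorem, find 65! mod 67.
(66)! = (65)! × (66) ≡ -1 mod 67. So (65)! ≡ -1 × (66)^(-1) ≡ (-1)×(-1) = 1 mod 67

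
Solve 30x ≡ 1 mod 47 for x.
Since 47 is prime, by Fermat 30^(-1) ≡ 30^{45} ≡ 11 mod 47. Verify: 30 × 11 = 330 ≡ 1 mod 47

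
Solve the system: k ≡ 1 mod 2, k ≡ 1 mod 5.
M = 2 × 5 = 10. M₁ = 5, y₁ ≡ 1 mod 2. M₂ = 2, y₂ ≡ 3 mod 5. k = 1×5×1 + 1×2×3 ≡ 1 mod 10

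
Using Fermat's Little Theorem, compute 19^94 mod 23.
By Fermat: 19^{22} ≡ 1 mod 23. 94 = 4×22 + 6. So 19^{94} ≡ 19^{6} ≡ 2 mod 23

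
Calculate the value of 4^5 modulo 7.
By repeated squaring mod 7: 4^{1}≡4, 4^{2}≡2, 4^{4}≡4. Then 4^{5} = 4^{4+1} ≡ 4 × 4 ≡ 2 mod 7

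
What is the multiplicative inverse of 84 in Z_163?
Since 163 is prime, by Fermat 84^(-1) ≡ 84^{161} ≡ 33 mod 163. Verify: 84 × 33 = 2772 ≡ 1 mod 163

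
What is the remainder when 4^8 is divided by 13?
By repeated squaring mod 13: 4^{1}≡4, 4^{2}≡3, 4^{4}≡9, 4^{8}≡3. So 4^{8} ≡ 3 mod 13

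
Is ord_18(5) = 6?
Powers of 5 mod 18: 5^1≡5, 5^2≡7, 5^3≡17, 5^4≡13, 5^5≡11, 5^6≡1. First k with 5^k≡1 is k=6. Yes, ord_18(5) = 6.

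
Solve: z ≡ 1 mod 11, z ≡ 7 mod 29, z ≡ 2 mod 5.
M = 11 × 29 × 5 = 1595. M₁ = 145, y₁ ≡ 6 mod 11. M₂ = 55, y₂ ≡ 19 mod 29. M₃ = 319, y₃ ≡ 4 mod 5. z = 1×145×6 + 7×55×19 + 2×319×4 ≡ 1167 mod 1595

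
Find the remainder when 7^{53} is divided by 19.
By Fermat: 7^{18} ≡ 1 mod 19. 53 = 2×18 + 17. So 7^{53} ≡ 7^{17} ≡ 11 mod 19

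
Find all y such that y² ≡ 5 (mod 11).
The square roots of 5 mod 11 are 4 and 7. Verify: 4² = 16 ≡ 5 (mod 11)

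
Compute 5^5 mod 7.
By repeated squaring mod 7: 5^{1}≡5, 5^{2}≡4, 5^{4}≡2. Then 5^{5} = 5^{4+1} ≡ 2 × 5 ≡ 3 mod 7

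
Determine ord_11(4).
Powers of 4 mod 11: 4^1≡4, 4^2≡5, 4^3≡9, 4^4≡3, 4^5≡1. So the order of 4 is 5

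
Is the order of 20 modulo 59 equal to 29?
Powers of 20 mod 59: 20^1≡20, 20^2≡46, 20^3≡35, 20^4≡51, 20^5≡17, 20^6≡45, 20^7≡15, 20^8≡5, 20^9≡41, 20^10≡53, 20^11≡57, 20^12≡19, 20^13≡26, 20^14≡48, 20^15≡16, 20^16≡25, 20^17≡28, 20^18≡29, 20^19≡49, 20^20≡36, 20^21≡12, 20^22≡4, 20^23≡21, 20^24≡7, 20^25≡22, 20^26≡27, 20^27≡9, 20^28≡3, 20^29≡1. First k with 20^k≡1 is k=29. Yes, ord_59(20) = 29.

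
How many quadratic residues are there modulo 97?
The squaring map on Z_97* is 2-to-1, so there are (96)/2 = 48 QRs.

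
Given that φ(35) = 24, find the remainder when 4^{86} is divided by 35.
By Euler: 4^{24} ≡ 1 mod 35 since gcd(4, 35) = 1. 86 = 3×24 + 14. So 4^{86} ≡ 4^{14} ≡ 16 mod 35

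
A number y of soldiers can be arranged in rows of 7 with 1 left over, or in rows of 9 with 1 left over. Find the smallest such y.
M = 7 × 9 = 63. M₁ = 9, y₁ ≡ 4 mod 7. M₂ = 7, y₂ ≡ 4 mod 9. y = 1×9×4 + 1×7×4 ≡ 1 mod 63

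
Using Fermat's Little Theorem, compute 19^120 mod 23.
By Fermat: 19^{22} ≡ 1 (mod 23). 120 = 5×22 + 10. So 19^{120} ≡ 19^{10} ≡ 6 (mod 23)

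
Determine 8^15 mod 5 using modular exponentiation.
Using Fermat: 8^{4} ≡ 1 (mod 5). 15 ≡ 3 (mod 4). So 8^{15} ≡ 8^{3} ≡ 2 (mod 5)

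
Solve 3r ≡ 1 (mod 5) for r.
Since 5 is prime, by Fermat 3^(-1) ≡ 3^{3} ≡ 2 (mod 5). Verify: 3 × 2 = 6 ≡ 1 (mod 5)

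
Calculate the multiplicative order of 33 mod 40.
Powers of 33 mod 40: 33^1≡33, 33^2≡9, 33^3≡17, 33^4≡1. Order = 4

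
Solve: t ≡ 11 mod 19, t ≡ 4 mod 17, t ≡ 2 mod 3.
M = 19 × 17 × 3 = 969. M₁ = 51, y₁ ≡ 3 mod 19. M₂ = 57, y₂ ≡ 3 mod 17. M₃ = 323, y₃ ≡ 2 mod 3. t = 11×51×3 + 4×57×3 + 2×323×2 ≡ 752 mod 969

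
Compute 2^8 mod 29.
By repeated squaring (mod 29): 2^{1}≡2, 2^{2}≡4, 2^{4}≡16, 2^{8}≡24. So 2^{8} ≡ 24 (mod 29)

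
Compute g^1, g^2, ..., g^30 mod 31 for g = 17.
17^1, 17^2, ..., 17^{30} mod 31: [17, 10, 15, 7, 26, 8, 12, 18, 27, 25, 22, 2, 3, 20, 30, 14, 21, 16, 24, 5, 23, 19, 13, 4, 6, 9, 29, 28, 11, 1]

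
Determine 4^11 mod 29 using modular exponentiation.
By repeated squaring (mod 29): 4^{1}≡4, 4^{2}≡16, 4^{4}≡24, 4^{8}≡25. Then 4^{11} = 4^{8+2+1} ≡ 25 × 16 × 4 ≡ 5 (mod 29)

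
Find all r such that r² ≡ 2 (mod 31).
The square roots of 2 mod 31 are 8 and 23. Verify: 8² = 64 ≡ 2 (mod 31)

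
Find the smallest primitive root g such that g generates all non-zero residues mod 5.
g = 2. Powers: [2, 4, 3, 1] generates all 4 non-zero residues.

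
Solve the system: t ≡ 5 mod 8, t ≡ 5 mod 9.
M = 8 × 9 = 72. M₁ = 9, y₁ ≡ 1 mod 8. M₂ = 8, y₂ ≡ 8 mod 9. t = 5×9×1 + 5×8×8 ≡ 5 mod 72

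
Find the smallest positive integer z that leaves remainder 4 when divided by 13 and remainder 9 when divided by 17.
M = 13 × 17 = 221. M₁ = 17, y₁ ≡ 10 mod 13. M₂ = 13, y₂ ≡ 4 mod 17. z = 4×17×10 + 9×13×4 ≡ 43 mod 221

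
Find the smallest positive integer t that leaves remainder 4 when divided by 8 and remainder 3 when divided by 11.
M = 8 × 11 = 88. M₁ = 11, y₁ ≡ 3 mod 8. M₂ = 8, y₂ ≡ 7 mod 11. t = 4×11×3 + 3×8×7 ≡ 36 mod 88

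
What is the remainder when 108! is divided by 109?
By Wilson's theorem, (108)! ≡ -1 ≡ 108 mod 109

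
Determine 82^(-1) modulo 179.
Since 179 is prime, by Fermat 82^(-1) ≡ 82^{177} ≡ 155 (mod 179). Verify: 82 × 155 = 12710 ≡ 1 (mod 179)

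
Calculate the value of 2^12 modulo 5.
Using Fermat: 2^{4} ≡ 1 mod 5. 12 ≡ 0 mod 4. So 2^{12} ≡ 2^{0} ≡ 1 mod 5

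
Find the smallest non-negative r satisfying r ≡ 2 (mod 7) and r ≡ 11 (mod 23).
M = 7 × 23 = 161. M₁ = 23, y₁ ≡ 4 (mod 7). M₂ = 7, y₂ ≡ 10 (mod 23). r = 2×23×4 + 11×7×10 ≡ 149 (mod 161)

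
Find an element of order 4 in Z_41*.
9 has order 4 mod 41 since 9^{4} ≡ 1 (mod 41) and no smaller power works.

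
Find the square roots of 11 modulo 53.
The square roots of 11 mod 53 are 8 and 45. Verify: 8² = 64 ≡ 11 (mod 53)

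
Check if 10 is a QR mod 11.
By Euler's criterion: 10^{5} ≡ 10 (mod 11). Since this equals -1 (≡ 10), 10 is not a QR.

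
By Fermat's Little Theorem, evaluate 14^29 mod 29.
By Fermat: 14^{28} ≡ 1 mod 29. So 14^{29} = 14^{28} · 14^{1} ≡ 14^{1} ≡ 14 mod 29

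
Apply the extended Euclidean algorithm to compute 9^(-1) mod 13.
Extended GCD: 9(3) + 13(-2) = 1. So 9^(-1) ≡ 3 (mod 13). Verify: 9 × 3 = 27 ≡ 1 (mod 13)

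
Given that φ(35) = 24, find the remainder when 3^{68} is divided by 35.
By Euler: 3^{24} ≡ 1 mod 35 since gcd(3, 35) = 1. 68 = 2×24 + 20. So 3^{68} ≡ 3^{20} ≡ 16 mod 35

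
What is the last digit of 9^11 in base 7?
Using Fermat: 9^{6} ≡ 1 (mod 7). 11 ≡ 5 (mod 6). So 9^{11} ≡ 9^{5} ≡ 4 (mod 7)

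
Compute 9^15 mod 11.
Using Fermat: 9^{10} ≡ 1 mod 11. 15 ≡ 5 mod 10. So 9^{15} ≡ 9^{5} ≡ 1 mod 11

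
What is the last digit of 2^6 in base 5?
Using Fermat: 2^{4} ≡ 1 (mod 5). 6 ≡ 2 (mod 4). So 2^{6} ≡ 2^{2} ≡ 4 (mod 5)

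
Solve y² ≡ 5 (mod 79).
The square roots of 5 mod 79 are 20 and 59. Verify: 20² = 400 ≡ 5 (mod 79)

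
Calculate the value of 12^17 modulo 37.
By repeated squaring mod 37: 12^{1}≡12, 12^{2}≡33, 12^{4}≡16, 12^{8}≡34, 12^{16}≡9. Then 12^{17} = 12^{16+1} ≡ 9 × 12 ≡ 34 mod 37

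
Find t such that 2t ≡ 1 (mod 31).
Since 31 is prime, by Fermat 2^(-1) ≡ 2^{29} ≡ 16 (mod 31). Verify: 2 × 16 = 32 ≡ 1 (mod 31)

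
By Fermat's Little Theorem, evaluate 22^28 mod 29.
By Fermat's Little Theorem, 22^{28} ≡ 1 mod 29 since 29 is prime and gcd(22, 29) = 1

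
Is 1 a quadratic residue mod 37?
By Euler's criterion: 1^{18} ≡ 1 mod 37. Since this equals 1, 1 is a QR.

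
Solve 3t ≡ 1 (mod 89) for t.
Since 89 is prime, by Fermat 3^(-1) ≡ 3^{87} ≡ 30 (mod 89). Verify: 3 × 30 = 90 ≡ 1 (mod 89)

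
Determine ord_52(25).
Powers of 25 mod 52: 25^1≡25, 25^2≡1. ord_52(25) = 2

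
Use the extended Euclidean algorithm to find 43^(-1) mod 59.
Extended GCD: 43(11) + 59(-8) = 1. So 43^(-1) ≡ 11 mod 59. Verify: 43 × 11 = 473 ≡ 1 mod 59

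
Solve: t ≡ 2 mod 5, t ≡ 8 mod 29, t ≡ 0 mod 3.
M = 5 × 29 × 3 = 435. M₁ = 87, y₁ ≡ 3 mod 5. M₂ = 15, y₂ ≡ 2 mod 29. M₃ = 145, y₃ ≡ 1 mod 3. t = 2×87×3 + 8×15×2 + 0×145×1 ≡ 327 mod 435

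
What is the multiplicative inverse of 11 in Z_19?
Since 19 is prime, by Fermat 11^(-1) ≡ 11^{17} ≡ 7 (mod 19). Verify: 11 × 7 = 77 ≡ 1 (mod 19)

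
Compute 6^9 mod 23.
By repeated squaring mod 23: 6^{1}≡6, 6^{2}≡13, 6^{4}≡8, 6^{8}≡18. Then 6^{9} = 6^{8+1} ≡ 18 × 6 ≡ 16 mod 23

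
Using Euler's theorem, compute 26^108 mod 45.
By Euler: 26^{24} ≡ 1 (mod 45) since gcd(26, 45) = 1. 108 = 4×24 + 12. So 26^{108} ≡ 26^{12} ≡ 1 (mod 45)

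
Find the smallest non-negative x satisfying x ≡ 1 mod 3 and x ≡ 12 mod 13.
M = 3 × 13 = 39. M₁ = 13, y₁ ≡ 1 mod 3. M₂ = 3, y₂ ≡ 9 mod 13. x = 1×13×1 + 12×3×9 ≡ 25 mod 39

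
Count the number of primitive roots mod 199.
A prime p has φ(p-1) primitive roots; here φ(198) = 60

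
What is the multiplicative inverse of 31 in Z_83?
Since 83 is prime, by Fermat 31^(-1) ≡ 31^{81} ≡ 75 mod 83. Verify: 31 × 75 = 2325 ≡ 1 mod 83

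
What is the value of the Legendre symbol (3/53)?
(3/53) = 3^{26} mod 53 = -1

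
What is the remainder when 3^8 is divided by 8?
By repeated squaring mod 8: 3^{1}≡3, 3^{2}≡1, 3^{4}≡1, 3^{8}≡1. So 3^{8} ≡ 1 mod 8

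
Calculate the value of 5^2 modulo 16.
5^{2} = 25 ≡ 9 mod 16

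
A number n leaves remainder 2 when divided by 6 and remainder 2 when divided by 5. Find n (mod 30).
M = 6 × 5 = 30. M₁ = 5, y₁ ≡ 5 (mod 6). M₂ = 6, y₂ ≡ 1 (mod 5). n = 2×5×5 + 2×6×1 ≡ 2 (mod 30)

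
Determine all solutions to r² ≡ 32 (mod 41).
The square roots of 32 mod 41 are 14 and 27. Verify: 14² = 196 ≡ 32 (mod 41)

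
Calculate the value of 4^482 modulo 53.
Using Fermat: 4^{52} ≡ 1 (mod 53). 482 ≡ 14 (mod 52). So 4^{482} ≡ 4^{14} ≡ 49 (mod 53)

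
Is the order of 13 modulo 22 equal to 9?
Powers of 13 mod 22: 13^1≡13, 13^2≡15, 13^3≡19, 13^4≡5, 13^5≡21, 13^6≡9, 13^7≡7, 13^8≡3, 13^9≡17, 13^10≡1. 13^9≡17≢1, so ord ≠ 9. No, the actual order is 10.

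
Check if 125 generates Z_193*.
125^{64} ≡ 1 mod 193 and 64 < 192, so ord_193(125) = 64 ≠ 192 and 125 is not a primitive root.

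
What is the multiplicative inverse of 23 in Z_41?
Since 41 is prime, by Fermat 23^(-1) ≡ 23^{39} ≡ 25 (mod 41). Verify: 23 × 25 = 575 ≡ 1 (mod 41)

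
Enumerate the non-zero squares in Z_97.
QRs mod 97: {1, 2, 3, 4, 6, 8, 9, 11, 12, 16, 18, 22, 24, 25, 27, 31, 32, 33, 35, 36, 43, 44, 47, 48, 49, 50, 53, 54, 61, 62, 64, 65, 66, 70, 72, 73, 75, 79, 81, 85, 86, 88, 89, 91, 93, 94, 95, 96}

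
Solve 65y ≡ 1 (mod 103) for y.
Since 103 is prime, by Fermat 65^(-1) ≡ 65^{101} ≡ 84 (mod 103). Verify: 65 × 84 = 5460 ≡ 1 (mod 103)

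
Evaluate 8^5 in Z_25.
By repeated squaring mod 25: 8^{1}≡8, 8^{2}≡14, 8^{4}≡21. Then 8^{5} = 8^{4+1} ≡ 21 × 8 ≡ 18 mod 25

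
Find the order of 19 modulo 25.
Powers of 19 mod 25: 19^1≡19, 19^2≡11, 19^3≡9, 19^4≡21, 19^5≡24, 19^6≡6, 19^7≡14, 19^8≡16, 19^9≡4, 19^10≡1. ord_25(19) = 10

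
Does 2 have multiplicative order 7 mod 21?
Powers of 2 mod 21: 2^1≡2, 2^2≡4, 2^3≡8, 2^4≡16, 2^5≡11, 2^6≡1. Already 2^6≡1, so the order is 6 < 7. No, the actual order is 6.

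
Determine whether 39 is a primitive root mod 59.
ord_59(39) divides 58. For each prime q|58: 39^{29}≡58, 39^{2}≡46, none ≡ 1. So 39 has order 58 and is a primitive root mod 59.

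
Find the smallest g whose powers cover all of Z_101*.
g = 2. For each prime q|100: 2^{50}≡100, 2^{20}≡95, none ≡ 1, so ord_101(2) = 100 and 2 is a primitive root.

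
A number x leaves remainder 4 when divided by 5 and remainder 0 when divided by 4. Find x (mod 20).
M = 5 × 4 = 20. M₁ = 4, y₁ ≡ 4 (mod 5). M₂ = 5, y₂ ≡ 1 (mod 4). x = 4×4×4 + 0×5×1 ≡ 4 (mod 20)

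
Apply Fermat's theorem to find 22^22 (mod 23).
By Fermat's Little Theorem, 22^{22} ≡ 1 (mod 23) since 23 is prime and gcd(22, 23) = 1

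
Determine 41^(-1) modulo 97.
Since 97 is prime, by Fermat 41^(-1) ≡ 41^{95} ≡ 71 mod 97. Verify: 41 × 71 = 2911 ≡ 1 mod 97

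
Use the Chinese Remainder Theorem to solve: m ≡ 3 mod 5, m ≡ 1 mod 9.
M = 5 × 9 = 45. M₁ = 9, y₁ ≡ 4 mod 5. M₂ = 5, y₂ ≡ 2 mod 9. m = 3×9×4 + 1×5×2 ≡ 28 mod 45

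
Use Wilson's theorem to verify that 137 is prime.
(136)! mod 137 = 136. Since this equals -1 mod 137, Wilson confirms 137 is prime.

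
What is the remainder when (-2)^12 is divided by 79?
By repeated squaring (mod 79): (-2)^{1}≡77, (-2)^{2}≡4, (-2)^{4}≡16, (-2)^{8}≡19. Then (-2)^{12} = (-2)^{8+4} ≡ 19 × 16 ≡ 67 (mod 79)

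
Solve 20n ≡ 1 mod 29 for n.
Since 29 is prime, by Fermat 20^(-1) ≡ 20^{27} ≡ 16 mod 29. Verify: 20 × 16 = 320 ≡ 1 mod 29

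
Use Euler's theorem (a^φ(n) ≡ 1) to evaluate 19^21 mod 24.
By Euler: 19^{8} ≡ 1 mod 24 since gcd(19, 24) = 1. 21 = 2×8 + 5. So 19^{21} ≡ 19^{5} ≡ 19 mod 24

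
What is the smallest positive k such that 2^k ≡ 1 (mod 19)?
Powers of 2 mod 19: 2^1≡2, 2^2≡4, 2^3≡8, 2^4≡16, 2^5≡13, 2^6≡7, 2^7≡14, 2^8≡9, 2^9≡18, 2^10≡17, 2^11≡15, 2^12≡11, 2^13≡3, 2^14≡6, 2^15≡12, 2^16≡5, 2^17≡10, 2^18≡1. Order = 18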